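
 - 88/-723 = 88/723 = 0.12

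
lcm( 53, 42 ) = 2226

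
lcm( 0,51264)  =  0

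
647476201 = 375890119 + 271586082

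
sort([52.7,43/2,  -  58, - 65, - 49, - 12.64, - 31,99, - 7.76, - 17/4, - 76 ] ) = [-76,- 65,  -  58 , - 49, -31, - 12.64, - 7.76,-17/4,43/2, 52.7,99 ]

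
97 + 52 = 149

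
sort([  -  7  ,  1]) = [ - 7,1 ] 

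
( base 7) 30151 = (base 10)7288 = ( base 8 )16170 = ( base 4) 1301320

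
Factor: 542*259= 2^1*7^1*37^1*271^1 = 140378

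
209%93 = 23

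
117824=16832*7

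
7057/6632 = 7057/6632 = 1.06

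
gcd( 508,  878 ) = 2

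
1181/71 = 16 + 45/71 = 16.63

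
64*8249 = 527936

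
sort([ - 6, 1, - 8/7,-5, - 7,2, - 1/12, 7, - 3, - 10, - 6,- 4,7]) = [- 10, - 7, - 6, - 6, - 5, - 4,  -  3, - 8/7, - 1/12,1,2,7,7]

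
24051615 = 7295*3297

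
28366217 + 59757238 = 88123455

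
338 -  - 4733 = 5071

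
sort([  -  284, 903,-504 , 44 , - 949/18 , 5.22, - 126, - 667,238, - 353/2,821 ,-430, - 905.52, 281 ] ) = [ - 905.52,-667, - 504,- 430,- 284, - 353/2, - 126  , - 949/18 , 5.22,  44 , 238, 281,821, 903 ] 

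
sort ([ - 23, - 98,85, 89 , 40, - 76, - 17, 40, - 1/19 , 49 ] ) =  [ - 98, - 76, - 23 , - 17, - 1/19,40, 40,49 , 85,89]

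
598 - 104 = 494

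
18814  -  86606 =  - 67792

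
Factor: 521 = 521^1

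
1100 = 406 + 694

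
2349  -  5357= - 3008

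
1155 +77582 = 78737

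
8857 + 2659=11516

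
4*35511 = 142044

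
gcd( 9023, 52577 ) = 7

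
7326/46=159 + 6/23 = 159.26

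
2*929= 1858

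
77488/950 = 38744/475= 81.57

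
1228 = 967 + 261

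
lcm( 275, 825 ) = 825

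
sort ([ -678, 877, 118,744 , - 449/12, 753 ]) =[ - 678 , - 449/12, 118, 744,753, 877]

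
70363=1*70363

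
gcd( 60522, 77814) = 8646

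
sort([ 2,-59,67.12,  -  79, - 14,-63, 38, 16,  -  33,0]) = [ - 79 ,  -  63,- 59, - 33, - 14, 0,2, 16, 38,67.12 ] 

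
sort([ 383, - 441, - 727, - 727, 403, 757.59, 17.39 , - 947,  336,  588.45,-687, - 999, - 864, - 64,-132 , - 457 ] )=[ - 999, - 947, - 864,  -  727, - 727, - 687 , - 457, - 441,-132, - 64, 17.39 , 336, 383, 403,  588.45 , 757.59]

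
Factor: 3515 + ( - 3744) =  -229^1 = - 229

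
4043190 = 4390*921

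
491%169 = 153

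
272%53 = 7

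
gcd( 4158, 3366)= 198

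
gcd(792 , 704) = 88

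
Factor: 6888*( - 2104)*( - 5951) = 2^6*3^1*7^1*11^1*41^1*263^1*541^1 = 86243986752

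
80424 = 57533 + 22891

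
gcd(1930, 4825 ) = 965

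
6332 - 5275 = 1057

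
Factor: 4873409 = 487^1 * 10007^1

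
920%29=21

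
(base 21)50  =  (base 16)69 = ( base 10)105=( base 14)77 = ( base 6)253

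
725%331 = 63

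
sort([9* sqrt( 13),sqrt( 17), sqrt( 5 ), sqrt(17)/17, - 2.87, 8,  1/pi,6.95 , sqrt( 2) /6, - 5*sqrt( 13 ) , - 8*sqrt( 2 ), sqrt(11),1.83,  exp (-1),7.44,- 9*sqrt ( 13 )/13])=[-5 * sqrt( 13 ),-8*sqrt( 2 ),- 2.87,-9* sqrt ( 13)/13,sqrt(2) /6, sqrt( 17 )/17,1/pi,exp( - 1),1.83,  sqrt( 5 ), sqrt( 11), sqrt( 17),  6.95,7.44,8, 9*sqrt ( 13)]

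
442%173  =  96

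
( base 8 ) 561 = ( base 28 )D5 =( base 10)369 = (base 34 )at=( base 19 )108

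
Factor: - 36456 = - 2^3 * 3^1*7^2*31^1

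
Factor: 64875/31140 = 25/12 = 2^( - 2)*3^( - 1) * 5^2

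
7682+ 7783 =15465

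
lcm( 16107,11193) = 660387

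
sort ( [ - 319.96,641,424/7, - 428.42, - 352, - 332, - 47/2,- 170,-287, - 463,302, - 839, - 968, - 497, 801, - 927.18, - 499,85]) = [ - 968,-927.18 , - 839, - 499, - 497, - 463, - 428.42, - 352, - 332, - 319.96, - 287, - 170 , - 47/2,424/7,85, 302,641,801 ] 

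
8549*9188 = 78548212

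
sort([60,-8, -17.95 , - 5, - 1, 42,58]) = [ - 17.95,- 8, -5, - 1,42,58,60] 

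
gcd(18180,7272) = 3636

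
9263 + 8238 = 17501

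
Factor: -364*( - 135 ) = 49140 = 2^2*3^3*5^1*7^1*13^1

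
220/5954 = 110/2977 = 0.04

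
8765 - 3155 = 5610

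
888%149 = 143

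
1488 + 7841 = 9329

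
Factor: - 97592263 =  -2857^1 *34159^1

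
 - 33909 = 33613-67522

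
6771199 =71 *95369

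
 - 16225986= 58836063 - 75062049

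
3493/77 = 499/11 = 45.36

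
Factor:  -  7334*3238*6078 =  - 144337256376 = -2^3*3^1*19^1 * 193^1*1013^1*1619^1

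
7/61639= 7/61639= 0.00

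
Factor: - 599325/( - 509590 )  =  2^( - 1)*3^1*5^1*61^1*389^( - 1) = 915/778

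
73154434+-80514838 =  - 7360404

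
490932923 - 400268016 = 90664907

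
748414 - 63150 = 685264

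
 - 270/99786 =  - 1 + 16586/16631 = - 0.00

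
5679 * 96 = 545184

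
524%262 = 0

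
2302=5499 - 3197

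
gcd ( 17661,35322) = 17661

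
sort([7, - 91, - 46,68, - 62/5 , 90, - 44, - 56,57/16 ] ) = [ - 91, - 56,  -  46, - 44,-62/5, 57/16,7 , 68, 90 ]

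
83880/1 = 83880 = 83880.00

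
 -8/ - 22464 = 1/2808 = 0.00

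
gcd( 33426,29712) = 3714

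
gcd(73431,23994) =9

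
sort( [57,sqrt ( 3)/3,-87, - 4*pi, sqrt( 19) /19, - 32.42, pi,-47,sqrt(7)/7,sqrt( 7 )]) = [ - 87 , - 47, - 32.42, - 4*pi,sqrt( 19 )/19,sqrt ( 7 ) /7,sqrt( 3) /3,sqrt(7 ),pi,  57 ] 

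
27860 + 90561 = 118421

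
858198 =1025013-166815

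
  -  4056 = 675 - 4731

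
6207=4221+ 1986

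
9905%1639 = 71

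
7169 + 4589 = 11758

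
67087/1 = 67087 = 67087.00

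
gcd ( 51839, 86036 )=1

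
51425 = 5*10285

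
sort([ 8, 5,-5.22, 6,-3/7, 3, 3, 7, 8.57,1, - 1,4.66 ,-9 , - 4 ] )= [-9, - 5.22, - 4, - 1,  -  3/7,1, 3,3,4.66, 5, 6,7,8, 8.57 ] 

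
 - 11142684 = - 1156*9639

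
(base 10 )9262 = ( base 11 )6a60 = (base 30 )a8m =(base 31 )9jo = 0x242E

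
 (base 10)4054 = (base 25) 6C4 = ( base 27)5F4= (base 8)7726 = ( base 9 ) 5504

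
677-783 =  - 106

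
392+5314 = 5706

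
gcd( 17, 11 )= 1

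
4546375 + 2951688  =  7498063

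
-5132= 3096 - 8228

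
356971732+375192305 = 732164037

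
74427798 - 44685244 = 29742554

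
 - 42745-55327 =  - 98072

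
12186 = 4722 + 7464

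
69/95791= 69/95791 = 0.00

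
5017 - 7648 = - 2631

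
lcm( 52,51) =2652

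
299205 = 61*4905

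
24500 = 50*490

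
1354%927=427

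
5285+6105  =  11390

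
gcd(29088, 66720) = 96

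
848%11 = 1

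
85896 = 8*10737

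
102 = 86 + 16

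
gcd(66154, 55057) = 1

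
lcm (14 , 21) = 42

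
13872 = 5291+8581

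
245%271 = 245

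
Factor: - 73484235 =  - 3^2*5^1*11^1*53^1*2801^1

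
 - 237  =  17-254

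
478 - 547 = -69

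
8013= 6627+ 1386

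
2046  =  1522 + 524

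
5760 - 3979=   1781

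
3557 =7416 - 3859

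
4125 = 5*825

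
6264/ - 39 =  - 2088/13 = -160.62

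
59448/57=19816/19  =  1042.95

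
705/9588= 5/68=0.07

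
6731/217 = 31 + 4/217=31.02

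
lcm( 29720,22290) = 89160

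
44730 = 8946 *5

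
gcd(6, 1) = 1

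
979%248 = 235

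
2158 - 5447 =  - 3289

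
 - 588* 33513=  - 19705644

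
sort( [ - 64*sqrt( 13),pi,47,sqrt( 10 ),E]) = [-64*sqrt ( 13 ), E, pi,  sqrt( 10 ), 47] 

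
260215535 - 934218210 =  -  674002675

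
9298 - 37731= - 28433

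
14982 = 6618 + 8364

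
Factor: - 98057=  - 98057^1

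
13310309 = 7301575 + 6008734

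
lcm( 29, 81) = 2349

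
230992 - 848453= -617461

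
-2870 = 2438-5308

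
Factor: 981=3^2*109^1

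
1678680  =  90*18652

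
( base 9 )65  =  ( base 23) 2D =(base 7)113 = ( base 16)3b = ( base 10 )59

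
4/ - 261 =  - 4/261 = -0.02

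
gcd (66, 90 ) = 6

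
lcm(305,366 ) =1830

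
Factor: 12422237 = 29^1*428353^1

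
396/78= 5 + 1/13 =5.08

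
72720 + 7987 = 80707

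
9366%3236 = 2894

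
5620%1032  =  460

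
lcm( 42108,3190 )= 210540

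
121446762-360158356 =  - 238711594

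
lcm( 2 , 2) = 2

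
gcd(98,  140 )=14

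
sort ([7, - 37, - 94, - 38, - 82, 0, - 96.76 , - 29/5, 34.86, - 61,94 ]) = [  -  96.76, - 94,  -  82, - 61, - 38,  -  37, - 29/5, 0, 7, 34.86, 94] 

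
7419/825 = 2473/275= 8.99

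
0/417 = 0  =  0.00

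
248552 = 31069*8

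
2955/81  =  36+13/27 = 36.48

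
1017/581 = 1 + 436/581 =1.75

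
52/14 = 26/7 = 3.71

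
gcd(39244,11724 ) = 4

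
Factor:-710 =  - 2^1*5^1 * 71^1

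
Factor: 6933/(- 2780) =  - 2^( - 2)*3^1*5^ ( - 1)*139^( - 1 )*2311^1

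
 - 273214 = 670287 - 943501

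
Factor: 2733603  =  3^1*911201^1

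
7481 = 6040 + 1441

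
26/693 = 26/693 = 0.04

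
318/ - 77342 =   -  1 + 38512/38671 = - 0.00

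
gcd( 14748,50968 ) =4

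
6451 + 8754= 15205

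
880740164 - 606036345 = 274703819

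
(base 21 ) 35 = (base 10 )68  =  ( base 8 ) 104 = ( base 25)2i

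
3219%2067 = 1152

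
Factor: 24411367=1693^1*14419^1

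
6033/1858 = 3 + 459/1858=3.25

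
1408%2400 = 1408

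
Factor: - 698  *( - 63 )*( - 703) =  - 30913722 = - 2^1 * 3^2 *7^1*  19^1*37^1*349^1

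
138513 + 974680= 1113193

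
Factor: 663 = 3^1 * 13^1*17^1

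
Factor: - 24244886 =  - 2^1*12122443^1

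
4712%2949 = 1763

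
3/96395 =3/96395   =  0.00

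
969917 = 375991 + 593926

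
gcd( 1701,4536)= 567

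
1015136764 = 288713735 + 726423029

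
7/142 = 7/142 = 0.05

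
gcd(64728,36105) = 87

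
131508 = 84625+46883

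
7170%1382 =260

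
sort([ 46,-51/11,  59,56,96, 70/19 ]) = [ - 51/11, 70/19,46 , 56  ,  59,96 ]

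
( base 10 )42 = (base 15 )2c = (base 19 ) 24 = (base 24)1i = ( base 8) 52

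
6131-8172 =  - 2041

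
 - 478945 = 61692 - 540637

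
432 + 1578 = 2010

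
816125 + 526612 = 1342737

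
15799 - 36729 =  - 20930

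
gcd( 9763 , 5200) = 13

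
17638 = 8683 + 8955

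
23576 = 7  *3368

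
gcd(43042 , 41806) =2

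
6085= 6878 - 793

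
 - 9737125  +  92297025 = 82559900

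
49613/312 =49613/312 = 159.02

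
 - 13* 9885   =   - 128505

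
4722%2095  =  532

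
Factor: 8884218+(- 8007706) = 876512= 2^5*7^2 * 13^1 *43^1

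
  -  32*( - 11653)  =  372896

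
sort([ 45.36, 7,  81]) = [ 7,45.36,81 ] 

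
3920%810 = 680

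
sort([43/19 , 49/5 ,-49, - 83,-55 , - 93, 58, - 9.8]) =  [ - 93, - 83, - 55,-49,-9.8,43/19,49/5,58] 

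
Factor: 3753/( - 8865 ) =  - 3^1*5^( - 1)*139^1*197^ (-1) = - 417/985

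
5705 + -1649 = 4056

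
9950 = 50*199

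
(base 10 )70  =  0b1000110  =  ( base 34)22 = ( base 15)4a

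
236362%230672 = 5690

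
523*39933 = 20884959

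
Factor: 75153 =3^1*13^1*41^1*47^1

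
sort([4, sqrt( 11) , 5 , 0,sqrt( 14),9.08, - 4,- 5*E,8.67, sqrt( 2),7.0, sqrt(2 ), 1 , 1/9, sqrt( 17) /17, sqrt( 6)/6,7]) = [ - 5*E,-4,0,1/9,sqrt(17) /17, sqrt( 6) /6,1,sqrt(2), sqrt( 2), sqrt(11),sqrt( 14),4,  5,  7.0,7, 8.67,  9.08]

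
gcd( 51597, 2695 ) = 49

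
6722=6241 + 481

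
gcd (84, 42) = 42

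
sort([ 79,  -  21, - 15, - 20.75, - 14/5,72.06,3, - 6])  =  [ - 21, - 20.75,-15, -6,- 14/5,  3, 72.06,79]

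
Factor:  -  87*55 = - 3^1*5^1*11^1*29^1 = - 4785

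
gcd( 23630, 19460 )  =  1390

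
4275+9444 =13719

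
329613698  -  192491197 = 137122501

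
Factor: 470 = 2^1*5^1*47^1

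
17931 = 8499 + 9432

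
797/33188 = 797/33188 =0.02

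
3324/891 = 1108/297  =  3.73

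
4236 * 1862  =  7887432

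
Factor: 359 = 359^1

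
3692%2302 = 1390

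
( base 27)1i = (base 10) 45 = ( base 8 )55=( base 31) 1E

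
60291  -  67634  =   - 7343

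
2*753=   1506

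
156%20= 16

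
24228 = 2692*9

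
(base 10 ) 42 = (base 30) 1C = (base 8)52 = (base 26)1G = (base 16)2A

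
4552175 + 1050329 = 5602504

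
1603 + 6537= 8140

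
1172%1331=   1172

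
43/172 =1/4 = 0.25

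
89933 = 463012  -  373079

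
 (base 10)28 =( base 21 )17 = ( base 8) 34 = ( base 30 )S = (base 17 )1B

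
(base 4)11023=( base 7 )652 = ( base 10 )331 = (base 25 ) D6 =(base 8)513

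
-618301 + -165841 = -784142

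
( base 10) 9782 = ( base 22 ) k4e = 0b10011000110110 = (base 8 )23066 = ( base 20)1492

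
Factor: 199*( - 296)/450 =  - 2^2*3^( -2 )*5^(-2)*37^1*199^1 = -29452/225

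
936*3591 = 3361176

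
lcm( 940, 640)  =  30080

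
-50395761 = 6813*( - 7397) 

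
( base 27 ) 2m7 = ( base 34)1qj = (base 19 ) 5D7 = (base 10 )2059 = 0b100000001011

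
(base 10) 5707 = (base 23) ai3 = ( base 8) 13113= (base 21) CJG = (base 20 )E57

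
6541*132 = 863412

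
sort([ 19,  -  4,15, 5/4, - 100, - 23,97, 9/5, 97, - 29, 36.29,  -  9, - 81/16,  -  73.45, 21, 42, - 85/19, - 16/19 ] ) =[ - 100, - 73.45, - 29, - 23, - 9,  -  81/16, - 85/19, - 4, - 16/19, 5/4, 9/5,15, 19,21, 36.29, 42,97 , 97 ] 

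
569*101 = 57469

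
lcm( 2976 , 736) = 68448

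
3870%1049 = 723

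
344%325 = 19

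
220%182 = 38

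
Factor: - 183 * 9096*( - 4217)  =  2^3*3^2 * 61^1*379^1 * 4217^1  =  7019483256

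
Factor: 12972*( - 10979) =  - 2^2*3^1*23^1*47^1*10979^1 = - 142419588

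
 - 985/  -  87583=985/87583 = 0.01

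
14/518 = 1/37 = 0.03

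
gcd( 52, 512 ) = 4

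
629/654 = 629/654 = 0.96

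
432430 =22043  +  410387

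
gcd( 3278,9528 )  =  2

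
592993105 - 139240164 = 453752941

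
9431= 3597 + 5834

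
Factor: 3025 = 5^2*11^2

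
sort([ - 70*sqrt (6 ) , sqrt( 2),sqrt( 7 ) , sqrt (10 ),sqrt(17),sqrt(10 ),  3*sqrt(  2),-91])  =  [  -  70*sqrt (6 ),  -  91, sqrt(2), sqrt( 7 ),sqrt(10 ),  sqrt( 10),sqrt(17 ), 3 * sqrt( 2)] 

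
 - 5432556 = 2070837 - 7503393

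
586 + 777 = 1363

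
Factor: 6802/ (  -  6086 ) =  - 17^( - 1 )*19^1 = - 19/17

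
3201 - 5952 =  - 2751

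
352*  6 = 2112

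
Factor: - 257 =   -  257^1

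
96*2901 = 278496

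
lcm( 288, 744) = 8928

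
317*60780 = 19267260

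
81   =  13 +68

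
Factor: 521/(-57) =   -  3^( - 1) * 19^( - 1)*521^1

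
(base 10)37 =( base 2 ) 100101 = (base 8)45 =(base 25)1C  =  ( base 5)122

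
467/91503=467/91503 = 0.01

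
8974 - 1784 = 7190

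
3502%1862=1640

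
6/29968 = 3/14984 = 0.00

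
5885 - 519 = 5366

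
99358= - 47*( - 2114)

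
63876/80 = 798 + 9/20 = 798.45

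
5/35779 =5/35779 = 0.00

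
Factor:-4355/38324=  -5/44 = - 2^(  -  2) * 5^1*11^(  -  1) 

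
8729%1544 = 1009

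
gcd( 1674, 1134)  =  54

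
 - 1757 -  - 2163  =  406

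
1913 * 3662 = 7005406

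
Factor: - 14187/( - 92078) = 2^( - 1 ) * 3^1*7^( - 1 )*4729^1*6577^( - 1) 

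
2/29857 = 2/29857 = 0.00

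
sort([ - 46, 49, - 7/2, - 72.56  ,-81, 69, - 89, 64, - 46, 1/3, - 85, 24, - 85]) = [-89, - 85, - 85,-81, - 72.56, - 46,-46, - 7/2, 1/3, 24,49, 64,  69] 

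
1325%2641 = 1325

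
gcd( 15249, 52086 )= 3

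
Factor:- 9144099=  - 3^2*1016011^1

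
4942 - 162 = 4780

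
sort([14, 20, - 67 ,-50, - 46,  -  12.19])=[  -  67,-50,  -  46,-12.19, 14,20]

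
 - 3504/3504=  - 1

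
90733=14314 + 76419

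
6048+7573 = 13621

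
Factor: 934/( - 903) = -2^1 *3^( - 1)*7^(  -  1 ) *43^(-1 ) * 467^1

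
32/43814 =16/21907 =0.00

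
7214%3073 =1068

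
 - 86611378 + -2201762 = -88813140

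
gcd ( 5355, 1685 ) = 5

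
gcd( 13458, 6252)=6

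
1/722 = 1/722 = 0.00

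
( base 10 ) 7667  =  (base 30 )8FH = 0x1DF3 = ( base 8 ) 16763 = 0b1110111110011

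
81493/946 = 86 +137/946 = 86.14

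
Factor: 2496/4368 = 4/7 = 2^2*7^( - 1)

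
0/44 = 0= 0.00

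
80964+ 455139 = 536103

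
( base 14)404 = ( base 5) 11123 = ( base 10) 788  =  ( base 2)1100010100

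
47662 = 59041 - 11379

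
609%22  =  15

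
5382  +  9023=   14405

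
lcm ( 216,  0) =0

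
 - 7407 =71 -7478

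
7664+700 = 8364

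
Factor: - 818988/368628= - 13^(-1)*17^ (- 1)*491^1 = -491/221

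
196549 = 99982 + 96567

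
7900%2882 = 2136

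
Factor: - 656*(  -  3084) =2023104 = 2^6  *  3^1*41^1*257^1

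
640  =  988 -348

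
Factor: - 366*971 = -355386 = - 2^1*  3^1*61^1*971^1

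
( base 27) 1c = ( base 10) 39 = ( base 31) 18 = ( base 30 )19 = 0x27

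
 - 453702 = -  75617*6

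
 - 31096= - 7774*4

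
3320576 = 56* 59296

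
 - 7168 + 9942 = 2774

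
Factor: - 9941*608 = - 2^5*19^1*9941^1  =  - 6044128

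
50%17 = 16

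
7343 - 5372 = 1971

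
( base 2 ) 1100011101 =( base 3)1002112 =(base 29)RE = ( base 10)797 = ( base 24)195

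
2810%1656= 1154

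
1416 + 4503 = 5919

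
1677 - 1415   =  262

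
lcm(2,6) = 6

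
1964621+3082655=5047276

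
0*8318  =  0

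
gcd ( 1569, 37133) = 523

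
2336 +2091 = 4427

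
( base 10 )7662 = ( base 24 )D76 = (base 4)1313232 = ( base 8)16756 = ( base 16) 1dee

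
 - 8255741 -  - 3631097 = -4624644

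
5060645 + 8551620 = 13612265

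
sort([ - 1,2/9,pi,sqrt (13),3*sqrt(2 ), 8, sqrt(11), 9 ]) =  [  -  1 , 2/9,pi,sqrt(11),sqrt( 13 ),3*sqrt( 2),8,9 ]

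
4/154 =2/77= 0.03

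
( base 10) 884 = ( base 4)31310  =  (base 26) 180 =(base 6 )4032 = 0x374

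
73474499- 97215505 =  - 23741006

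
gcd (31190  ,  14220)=10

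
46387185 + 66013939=112401124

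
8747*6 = 52482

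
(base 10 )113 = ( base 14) 81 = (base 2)1110001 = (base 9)135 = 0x71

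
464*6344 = 2943616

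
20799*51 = 1060749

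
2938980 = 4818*610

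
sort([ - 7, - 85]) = [-85, - 7 ]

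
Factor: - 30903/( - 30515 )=3^1*5^( - 1)*17^ (-1 )*359^( - 1)*10301^1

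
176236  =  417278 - 241042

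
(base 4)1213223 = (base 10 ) 6635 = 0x19EB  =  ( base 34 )5P5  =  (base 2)1100111101011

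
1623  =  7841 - 6218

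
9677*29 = 280633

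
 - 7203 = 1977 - 9180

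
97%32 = 1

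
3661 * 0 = 0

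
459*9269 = 4254471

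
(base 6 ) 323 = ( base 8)173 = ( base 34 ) 3L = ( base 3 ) 11120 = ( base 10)123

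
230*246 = 56580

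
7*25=175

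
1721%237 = 62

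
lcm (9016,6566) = 604072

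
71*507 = 35997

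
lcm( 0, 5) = 0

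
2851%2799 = 52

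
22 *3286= 72292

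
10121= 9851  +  270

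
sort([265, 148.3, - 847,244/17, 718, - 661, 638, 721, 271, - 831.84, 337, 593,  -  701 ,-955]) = [ - 955, - 847,-831.84, - 701, - 661, 244/17 , 148.3, 265,271,337, 593, 638, 718, 721]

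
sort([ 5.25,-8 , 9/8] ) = [ - 8, 9/8,5.25 ]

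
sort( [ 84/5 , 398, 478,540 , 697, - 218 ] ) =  [ - 218,  84/5,398,  478,540,697 ] 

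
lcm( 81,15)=405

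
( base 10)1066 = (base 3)1110111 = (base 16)42a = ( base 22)24a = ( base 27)1CD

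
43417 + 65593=109010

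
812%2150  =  812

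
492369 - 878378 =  - 386009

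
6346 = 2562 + 3784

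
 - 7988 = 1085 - 9073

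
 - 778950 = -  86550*9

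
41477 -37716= 3761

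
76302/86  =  38151/43=887.23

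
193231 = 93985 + 99246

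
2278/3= 2278/3 = 759.33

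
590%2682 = 590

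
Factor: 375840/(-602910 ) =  -48/77 = -2^4*3^1 * 7^( - 1) * 11^(-1 ) 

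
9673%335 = 293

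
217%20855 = 217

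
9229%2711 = 1096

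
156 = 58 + 98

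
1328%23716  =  1328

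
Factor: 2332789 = 29^1*257^1 * 313^1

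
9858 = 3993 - -5865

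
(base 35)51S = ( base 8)14054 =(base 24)AHK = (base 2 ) 1100000101100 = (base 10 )6188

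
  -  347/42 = - 9+31/42 = - 8.26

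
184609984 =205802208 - 21192224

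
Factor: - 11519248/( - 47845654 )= 2^3*13^1*131^( - 1 )*55381^1*182617^( - 1) =5759624/23922827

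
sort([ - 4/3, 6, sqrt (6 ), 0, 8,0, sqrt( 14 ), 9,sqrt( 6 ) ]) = [  -  4/3, 0, 0 , sqrt( 6 ) , sqrt(6),sqrt(14), 6, 8,9 ]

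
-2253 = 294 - 2547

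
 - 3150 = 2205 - 5355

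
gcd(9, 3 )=3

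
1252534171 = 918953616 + 333580555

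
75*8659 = 649425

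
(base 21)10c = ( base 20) 12D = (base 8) 705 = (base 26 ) HB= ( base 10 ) 453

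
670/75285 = 134/15057 = 0.01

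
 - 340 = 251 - 591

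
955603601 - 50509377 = 905094224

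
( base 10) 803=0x323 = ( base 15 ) 388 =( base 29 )RK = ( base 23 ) 1BL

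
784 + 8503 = 9287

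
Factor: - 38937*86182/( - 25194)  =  559278089/4199 =13^ ( - 1 )*17^( - 1 )*19^(-1)*41^1*1051^1*12979^1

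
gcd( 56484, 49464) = 108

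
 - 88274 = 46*( -1919)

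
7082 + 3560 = 10642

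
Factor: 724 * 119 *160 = 13784960 = 2^7 * 5^1*7^1 *17^1*181^1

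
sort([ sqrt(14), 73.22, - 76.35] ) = [ - 76.35, sqrt( 14), 73.22]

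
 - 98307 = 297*( - 331 )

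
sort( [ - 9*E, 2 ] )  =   [ - 9 * E, 2 ]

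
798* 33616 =26825568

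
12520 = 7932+4588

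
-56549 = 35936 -92485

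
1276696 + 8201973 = 9478669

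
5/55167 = 5/55167 = 0.00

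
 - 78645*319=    - 25087755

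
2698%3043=2698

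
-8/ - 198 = 4/99 = 0.04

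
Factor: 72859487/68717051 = 13^ ( -1)* 163^(-1 ) *32429^(-1 )*72859487^1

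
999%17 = 13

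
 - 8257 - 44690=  - 52947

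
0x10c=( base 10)268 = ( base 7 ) 532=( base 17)fd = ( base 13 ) 178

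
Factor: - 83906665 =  - 5^1*1663^1*10091^1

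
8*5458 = 43664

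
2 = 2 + 0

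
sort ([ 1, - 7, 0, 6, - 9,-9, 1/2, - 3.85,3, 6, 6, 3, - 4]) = [ - 9, - 9,  -  7, - 4 , - 3.85,0, 1/2,1,  3, 3,6, 6,6 ]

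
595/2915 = 119/583   =  0.20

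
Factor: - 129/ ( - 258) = 1/2 = 2^( - 1)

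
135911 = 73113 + 62798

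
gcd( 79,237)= 79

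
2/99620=1/49810 = 0.00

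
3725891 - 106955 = 3618936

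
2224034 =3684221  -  1460187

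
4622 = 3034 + 1588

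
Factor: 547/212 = 2^(-2)* 53^(-1)*547^1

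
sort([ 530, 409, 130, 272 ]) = [130,272, 409,  530]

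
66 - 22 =44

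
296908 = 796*373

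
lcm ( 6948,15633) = 62532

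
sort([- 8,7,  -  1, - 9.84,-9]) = [ - 9.84, - 9, - 8, - 1, 7]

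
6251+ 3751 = 10002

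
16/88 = 2/11= 0.18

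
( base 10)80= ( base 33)2e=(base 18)48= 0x50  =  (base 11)73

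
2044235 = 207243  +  1836992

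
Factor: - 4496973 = -3^1*13^1 * 67^1*1721^1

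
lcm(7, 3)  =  21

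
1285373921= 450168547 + 835205374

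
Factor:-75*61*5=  - 3^1*5^3*61^1 = -22875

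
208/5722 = 104/2861= 0.04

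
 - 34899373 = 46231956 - 81131329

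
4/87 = 4/87 = 0.05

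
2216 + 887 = 3103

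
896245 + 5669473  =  6565718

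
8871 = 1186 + 7685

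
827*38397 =31754319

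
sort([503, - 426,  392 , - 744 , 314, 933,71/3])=[-744, - 426,  71/3, 314 , 392, 503, 933]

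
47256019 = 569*83051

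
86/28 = 3 + 1/14 = 3.07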